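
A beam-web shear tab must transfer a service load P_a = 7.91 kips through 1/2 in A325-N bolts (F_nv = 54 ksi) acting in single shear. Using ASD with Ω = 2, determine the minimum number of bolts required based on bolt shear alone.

2 bolts

A_b = π·0.5²/4 = 0.1963 in².
Per-bolt allowable strength R_n/Ω = 54 × 0.1963 × 1 / 2 = 5.301 kips.
n ≥ 7.91 / 5.301 = 1.492 → use 2 bolts.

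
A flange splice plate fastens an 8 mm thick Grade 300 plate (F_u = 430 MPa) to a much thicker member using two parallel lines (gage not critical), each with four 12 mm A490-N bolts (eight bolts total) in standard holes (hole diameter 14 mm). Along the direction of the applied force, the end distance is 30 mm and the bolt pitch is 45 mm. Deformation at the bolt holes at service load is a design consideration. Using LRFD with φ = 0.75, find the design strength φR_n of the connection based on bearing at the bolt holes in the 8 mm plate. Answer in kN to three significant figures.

Per bolt r_n = 1.2 l_c t F_u ≤ 2.4 d t F_u; upper limit = 2.4 × 12 × 8 × 430 / 1000 = 99.07 kN.
Edge bolt: l_c = 30 − 14/2 = 23 mm → 1.2 × 23 × 8 × 430 / 1000 = 94.94 → r_n = 94.94 kN.
Interior bolts: l_c = 45 − 14 = 31 mm → 1.2 × 31 × 8 × 430 / 1000 = 128 → r_n = 99.07 kN.
R_n = 2 × 94.94 + 6 × 99.07 = 784.3 kN.
Design strength φR_n = 0.75 × 784.3 = 588 kN.

588 kN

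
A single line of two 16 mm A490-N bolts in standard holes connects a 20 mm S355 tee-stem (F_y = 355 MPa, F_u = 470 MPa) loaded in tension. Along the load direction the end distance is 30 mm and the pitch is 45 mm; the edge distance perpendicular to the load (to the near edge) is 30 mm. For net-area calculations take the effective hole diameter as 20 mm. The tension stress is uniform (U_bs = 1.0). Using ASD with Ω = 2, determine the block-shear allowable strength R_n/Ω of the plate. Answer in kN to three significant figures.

221 kN

Shear plane L_v = 30 + 1·45 = 75 mm; A_gv = 75 × 20 = 1500 mm².
A_nv = (75 − 1.5·20) × 20 = 900 mm².
A_nt = (30 − 0.5·20) × 20 = 400 mm².
0.6 F_u A_nv = 253.8 kN; 0.6 F_y A_gv = 319.5 kN → shear rupture governs the shear term.
R_n = 253.8 + 1.0 × 470 × 400 / 1000 = 441.8 kN.
Allowable strength R_n/Ω = 441.8 / 2 = 221 kN.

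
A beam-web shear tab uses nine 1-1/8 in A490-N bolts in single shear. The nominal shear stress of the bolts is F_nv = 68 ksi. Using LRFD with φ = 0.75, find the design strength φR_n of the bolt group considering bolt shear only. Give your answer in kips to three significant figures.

456 kips

A_b = π × 1.125² / 4 = 0.994 in².
R_n = F_nv · A_b · n · n_s = 68 × 0.994 × 9 × 1 = 608.3 kips.
Design strength φR_n = 0.75 × 608.3 = 456 kips.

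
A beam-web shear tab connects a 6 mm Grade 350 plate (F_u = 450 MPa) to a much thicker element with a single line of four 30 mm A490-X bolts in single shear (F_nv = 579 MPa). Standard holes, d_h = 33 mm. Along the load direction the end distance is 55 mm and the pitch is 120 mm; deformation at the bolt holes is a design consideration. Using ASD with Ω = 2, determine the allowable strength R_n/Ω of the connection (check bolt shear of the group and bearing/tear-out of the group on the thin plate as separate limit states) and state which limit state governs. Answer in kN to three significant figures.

Bolt shear: A_b = π·30²/4 = 706.9 mm²; R_n = 579 × 706.9 × 4 × 1 / 1000 = 1637 kN → 1637 / 2 = 819 kN.
Bearing (1.2 l_c t F_u ≤ 2.4 d t F_u): upper limit = 2.4·30·6·450 / 1000 = 194.4 kN.
  Edge l_c = 55 − 33/2 = 38.5 → r_n = 124.7 kN; interior l_c = 120 − 33 = 87 → r_n = 194.4 kN.
  R_n,bearing = 1·124.7 + 3·194.4 = 707.9 kN → 707.9 / 2 = 354 kN.
Bearing governs: 354 kN.

354 kN (bearing governs)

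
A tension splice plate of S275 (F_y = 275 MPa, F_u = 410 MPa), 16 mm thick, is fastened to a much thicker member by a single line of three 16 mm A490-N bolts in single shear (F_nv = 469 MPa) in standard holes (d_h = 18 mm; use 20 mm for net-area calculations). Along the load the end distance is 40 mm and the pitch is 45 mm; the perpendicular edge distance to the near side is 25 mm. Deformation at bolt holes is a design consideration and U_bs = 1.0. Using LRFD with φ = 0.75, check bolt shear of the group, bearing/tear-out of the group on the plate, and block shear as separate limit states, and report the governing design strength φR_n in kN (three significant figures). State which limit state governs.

Bolt shear: A_b = π·16²/4 = 201.1 mm²; R_n = 469 × 201.1 × 3 × 1 / 1000 = 282.9 kN → 0.75 × 282.9 = 212 kN.
Bearing: edge l_c = 31, r_n = 244 kN; interior l_c = 27, r_n = 212.5 kN; R_n = 244 + 2·212.5 = 669.1 kN → 502 kN.
Block shear: A_gv = 2080, A_nv = 1280, A_nt = 240 mm²; R_n = min(0.6F_uA_nv, 0.6F_yA_gv) + U_bs·F_u·A_nt = 413.3 kN → 310 kN.
Bolt shear governs: 212 kN.

212 kN (bolt shear governs)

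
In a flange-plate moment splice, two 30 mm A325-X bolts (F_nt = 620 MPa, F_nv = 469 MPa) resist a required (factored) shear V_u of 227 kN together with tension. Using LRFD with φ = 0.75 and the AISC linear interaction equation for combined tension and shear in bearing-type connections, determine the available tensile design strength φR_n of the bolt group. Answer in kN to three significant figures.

A_b = π·30²/4 = 706.9 mm²; f_rv = 227 × 1000 / (2 × 706.9) = 160.6 MPa.
F'_nt = 1.3 F_nt − (F_nt / φF_nv) f_rv = 1.3·620 − (620/(0.75·469))·160.6 = 523 MPa, capped at F_nt → F'_nt = 523 MPa.
R_n = F'_nt · A_b · n = 523 × 706.9 × 2 / 1000 = 739.3 kN.
Design strength φR_n = 0.75 × 739.3 = 555 kN.

555 kN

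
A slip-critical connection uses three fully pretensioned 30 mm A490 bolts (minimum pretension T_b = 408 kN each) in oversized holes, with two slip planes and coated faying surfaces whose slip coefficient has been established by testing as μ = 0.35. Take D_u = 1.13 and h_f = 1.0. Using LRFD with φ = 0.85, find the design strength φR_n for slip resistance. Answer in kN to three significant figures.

823 kN

R_n = μ · D_u · h_f · T_b · n_s · n_b = 0.35 × 1.13 × 1.0 × 408 × 2 × 3 = 968.2 kN.
Design strength φR_n = 0.85 × 968.2 = 823 kN.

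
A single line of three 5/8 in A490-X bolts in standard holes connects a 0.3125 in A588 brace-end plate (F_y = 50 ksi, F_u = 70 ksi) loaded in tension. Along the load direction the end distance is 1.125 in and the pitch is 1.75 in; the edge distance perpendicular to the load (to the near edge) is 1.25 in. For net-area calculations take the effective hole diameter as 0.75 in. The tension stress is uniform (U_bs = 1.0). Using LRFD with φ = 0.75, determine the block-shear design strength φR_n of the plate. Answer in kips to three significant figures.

Shear plane L_v = 1.125 + 2·1.75 = 4.625 in; A_gv = 4.625 × 0.3125 = 1.445 in².
A_nv = (4.625 − 2.5·0.75) × 0.3125 = 0.8594 in².
A_nt = (1.25 − 0.5·0.75) × 0.3125 = 0.2734 in².
0.6 F_u A_nv = 36.09 kips; 0.6 F_y A_gv = 43.36 kips → shear rupture governs the shear term.
R_n = 36.09 + 1.0 × 70 × 0.2734 = 55.23 kips.
Design strength φR_n = 0.75 × 55.23 = 41.4 kips.

41.4 kips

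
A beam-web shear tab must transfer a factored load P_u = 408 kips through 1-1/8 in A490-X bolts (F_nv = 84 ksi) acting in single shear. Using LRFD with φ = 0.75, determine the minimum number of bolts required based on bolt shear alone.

7 bolts

A_b = π·1.125²/4 = 0.994 in².
Per-bolt design strength φR_n = 0.75 × 84 × 0.994 × 1 = 62.62 kips.
n ≥ 408 / 62.62 = 6.515 → use 7 bolts.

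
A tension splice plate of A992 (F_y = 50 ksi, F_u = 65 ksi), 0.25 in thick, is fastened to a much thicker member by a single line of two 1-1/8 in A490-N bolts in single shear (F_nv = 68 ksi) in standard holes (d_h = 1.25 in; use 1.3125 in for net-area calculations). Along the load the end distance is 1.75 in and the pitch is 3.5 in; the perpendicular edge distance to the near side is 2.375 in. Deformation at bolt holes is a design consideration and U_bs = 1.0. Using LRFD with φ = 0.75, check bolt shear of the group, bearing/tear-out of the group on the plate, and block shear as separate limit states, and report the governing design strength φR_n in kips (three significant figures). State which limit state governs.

Bolt shear: A_b = π·1.125²/4 = 0.994 in²; R_n = 68 × 0.994 × 2 × 1 = 135.2 kips → 0.75 × 135.2 = 101 kips.
Bearing: edge l_c = 1.125, r_n = 21.94 kips; interior l_c = 2.25, r_n = 43.87 kips; R_n = 21.94 + 1·43.87 = 65.81 kips → 49.4 kips.
Block shear: A_gv = 1.312, A_nv = 0.8203, A_nt = 0.4297 in²; R_n = min(0.6F_uA_nv, 0.6F_yA_gv) + U_bs·F_u·A_nt = 59.92 kips → 44.9 kips.
Block shear governs: 44.9 kips.

44.9 kips (block shear governs)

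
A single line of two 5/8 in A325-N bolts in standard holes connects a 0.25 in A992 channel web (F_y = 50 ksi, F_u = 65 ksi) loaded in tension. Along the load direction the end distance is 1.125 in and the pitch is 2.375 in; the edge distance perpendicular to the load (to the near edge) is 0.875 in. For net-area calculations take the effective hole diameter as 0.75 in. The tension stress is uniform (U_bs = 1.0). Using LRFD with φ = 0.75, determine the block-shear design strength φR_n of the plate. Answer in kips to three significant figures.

23.5 kips

Shear plane L_v = 1.125 + 1·2.375 = 3.5 in; A_gv = 3.5 × 0.25 = 0.875 in².
A_nv = (3.5 − 1.5·0.75) × 0.25 = 0.5938 in².
A_nt = (0.875 − 0.5·0.75) × 0.25 = 0.125 in².
0.6 F_u A_nv = 23.16 kips; 0.6 F_y A_gv = 26.25 kips → shear rupture governs the shear term.
R_n = 23.16 + 1.0 × 65 × 0.125 = 31.28 kips.
Design strength φR_n = 0.75 × 31.28 = 23.5 kips.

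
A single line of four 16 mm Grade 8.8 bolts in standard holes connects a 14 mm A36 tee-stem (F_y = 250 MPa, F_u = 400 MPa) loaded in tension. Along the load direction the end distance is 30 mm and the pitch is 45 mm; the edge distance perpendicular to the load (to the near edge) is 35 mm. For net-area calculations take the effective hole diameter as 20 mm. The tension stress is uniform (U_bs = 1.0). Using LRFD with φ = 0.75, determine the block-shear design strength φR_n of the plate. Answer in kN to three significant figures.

344 kN

Shear plane L_v = 30 + 3·45 = 165 mm; A_gv = 165 × 14 = 2310 mm².
A_nv = (165 − 3.5·20) × 14 = 1330 mm².
A_nt = (35 − 0.5·20) × 14 = 350 mm².
0.6 F_u A_nv = 319.2 kN; 0.6 F_y A_gv = 346.5 kN → shear rupture governs the shear term.
R_n = 319.2 + 1.0 × 400 × 350 / 1000 = 459.2 kN.
Design strength φR_n = 0.75 × 459.2 = 344 kN.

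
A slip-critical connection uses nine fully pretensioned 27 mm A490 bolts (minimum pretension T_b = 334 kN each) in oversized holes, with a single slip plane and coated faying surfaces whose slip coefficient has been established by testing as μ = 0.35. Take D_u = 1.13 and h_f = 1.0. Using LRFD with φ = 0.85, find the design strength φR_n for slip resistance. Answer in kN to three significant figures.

1010 kN

R_n = μ · D_u · h_f · T_b · n_s · n_b = 0.35 × 1.13 × 1.0 × 334 × 1 × 9 = 1189 kN.
Design strength φR_n = 0.85 × 1189 = 1010 kN.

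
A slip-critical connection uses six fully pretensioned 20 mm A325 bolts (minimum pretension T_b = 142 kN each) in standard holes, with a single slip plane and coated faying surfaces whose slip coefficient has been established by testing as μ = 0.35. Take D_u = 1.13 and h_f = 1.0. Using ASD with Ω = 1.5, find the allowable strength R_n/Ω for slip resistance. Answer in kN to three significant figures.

R_n = μ · D_u · h_f · T_b · n_s · n_b = 0.35 × 1.13 × 1.0 × 142 × 1 × 6 = 337 kN.
Allowable strength R_n/Ω = 337 / 1.5 = 225 kN.

225 kN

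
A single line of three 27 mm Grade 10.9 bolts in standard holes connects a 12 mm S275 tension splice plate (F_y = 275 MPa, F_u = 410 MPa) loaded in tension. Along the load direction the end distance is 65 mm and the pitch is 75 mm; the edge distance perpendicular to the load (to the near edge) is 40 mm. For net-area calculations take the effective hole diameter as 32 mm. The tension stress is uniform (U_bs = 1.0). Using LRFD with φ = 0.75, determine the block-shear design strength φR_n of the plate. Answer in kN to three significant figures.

387 kN

Shear plane L_v = 65 + 2·75 = 215 mm; A_gv = 215 × 12 = 2580 mm².
A_nv = (215 − 2.5·32) × 12 = 1620 mm².
A_nt = (40 − 0.5·32) × 12 = 288 mm².
0.6 F_u A_nv = 398.5 kN; 0.6 F_y A_gv = 425.7 kN → shear rupture governs the shear term.
R_n = 398.5 + 1.0 × 410 × 288 / 1000 = 516.6 kN.
Design strength φR_n = 0.75 × 516.6 = 387 kN.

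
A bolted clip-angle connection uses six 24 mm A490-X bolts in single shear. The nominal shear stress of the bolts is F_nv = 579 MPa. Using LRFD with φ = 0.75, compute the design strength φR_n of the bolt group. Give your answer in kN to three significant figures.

1180 kN

A_b = π × 24² / 4 = 452.4 mm².
R_n = F_nv · A_b · n · n_s = 579 × 452.4 × 6 × 1 / 1000 = 1572 kN.
Design strength φR_n = 0.75 × 1572 = 1180 kN.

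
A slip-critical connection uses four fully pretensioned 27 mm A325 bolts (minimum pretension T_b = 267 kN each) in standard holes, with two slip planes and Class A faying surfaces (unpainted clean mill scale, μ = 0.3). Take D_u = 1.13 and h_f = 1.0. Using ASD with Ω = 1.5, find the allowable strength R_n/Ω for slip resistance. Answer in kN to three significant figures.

R_n = μ · D_u · h_f · T_b · n_s · n_b = 0.3 × 1.13 × 1.0 × 267 × 2 × 4 = 724.1 kN.
Allowable strength R_n/Ω = 724.1 / 1.5 = 483 kN.

483 kN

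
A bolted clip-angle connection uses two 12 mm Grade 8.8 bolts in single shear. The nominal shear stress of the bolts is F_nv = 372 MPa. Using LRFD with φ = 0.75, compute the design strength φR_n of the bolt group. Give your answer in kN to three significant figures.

A_b = π × 12² / 4 = 113.1 mm².
R_n = F_nv · A_b · n · n_s = 372 × 113.1 × 2 × 1 / 1000 = 84.14 kN.
Design strength φR_n = 0.75 × 84.14 = 63.1 kN.

63.1 kN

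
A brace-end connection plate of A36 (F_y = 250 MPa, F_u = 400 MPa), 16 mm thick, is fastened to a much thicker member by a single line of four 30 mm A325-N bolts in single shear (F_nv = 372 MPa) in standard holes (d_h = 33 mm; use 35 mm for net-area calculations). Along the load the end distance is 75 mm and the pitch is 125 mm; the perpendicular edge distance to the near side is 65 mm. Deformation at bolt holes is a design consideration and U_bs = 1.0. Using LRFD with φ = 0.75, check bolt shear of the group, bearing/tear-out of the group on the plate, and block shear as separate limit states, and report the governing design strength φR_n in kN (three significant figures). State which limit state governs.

Bolt shear: A_b = π·30²/4 = 706.9 mm²; R_n = 372 × 706.9 × 4 × 1 / 1000 = 1052 kN → 0.75 × 1052 = 789 kN.
Bearing: edge l_c = 58.5, r_n = 449.3 kN; interior l_c = 92, r_n = 460.8 kN; R_n = 449.3 + 3·460.8 = 1832 kN → 1370 kN.
Block shear: A_gv = 7200, A_nv = 5240, A_nt = 760 mm²; R_n = min(0.6F_uA_nv, 0.6F_yA_gv) + U_bs·F_u·A_nt = 1384 kN → 1040 kN.
Bolt shear governs: 789 kN.

789 kN (bolt shear governs)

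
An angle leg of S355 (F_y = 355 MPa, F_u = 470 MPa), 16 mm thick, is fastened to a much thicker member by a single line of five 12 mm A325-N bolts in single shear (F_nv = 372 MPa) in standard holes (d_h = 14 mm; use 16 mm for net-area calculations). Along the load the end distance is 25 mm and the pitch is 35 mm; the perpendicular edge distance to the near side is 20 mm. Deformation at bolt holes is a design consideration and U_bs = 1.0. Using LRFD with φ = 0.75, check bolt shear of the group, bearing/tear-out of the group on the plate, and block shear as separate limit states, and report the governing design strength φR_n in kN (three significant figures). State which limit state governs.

Bolt shear: A_b = π·12²/4 = 113.1 mm²; R_n = 372 × 113.1 × 5 × 1 / 1000 = 210.4 kN → 0.75 × 210.4 = 158 kN.
Bearing: edge l_c = 18, r_n = 162.4 kN; interior l_c = 21, r_n = 189.5 kN; R_n = 162.4 + 4·189.5 = 920.4 kN → 690 kN.
Block shear: A_gv = 2640, A_nv = 1488, A_nt = 192 mm²; R_n = min(0.6F_uA_nv, 0.6F_yA_gv) + U_bs·F_u·A_nt = 509.9 kN → 382 kN.
Bolt shear governs: 158 kN.

158 kN (bolt shear governs)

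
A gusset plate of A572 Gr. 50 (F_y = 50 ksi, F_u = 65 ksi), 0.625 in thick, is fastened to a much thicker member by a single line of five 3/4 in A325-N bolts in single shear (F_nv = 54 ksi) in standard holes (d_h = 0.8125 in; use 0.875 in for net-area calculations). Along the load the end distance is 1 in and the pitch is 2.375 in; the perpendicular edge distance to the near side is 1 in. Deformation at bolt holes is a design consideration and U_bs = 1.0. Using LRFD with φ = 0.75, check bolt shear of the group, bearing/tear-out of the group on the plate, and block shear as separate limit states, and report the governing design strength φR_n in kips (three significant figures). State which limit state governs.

Bolt shear: A_b = π·0.75²/4 = 0.4418 in²; R_n = 54 × 0.4418 × 5 × 1 = 119.3 kips → 0.75 × 119.3 = 89.5 kips.
Bearing: edge l_c = 0.5938, r_n = 28.95 kips; interior l_c = 1.562, r_n = 73.12 kips; R_n = 28.95 + 4·73.12 = 321.4 kips → 241 kips.
Block shear: A_gv = 6.562, A_nv = 4.102, A_nt = 0.3516 in²; R_n = min(0.6F_uA_nv, 0.6F_yA_gv) + U_bs·F_u·A_nt = 182.8 kips → 137 kips.
Bolt shear governs: 89.5 kips.

89.5 kips (bolt shear governs)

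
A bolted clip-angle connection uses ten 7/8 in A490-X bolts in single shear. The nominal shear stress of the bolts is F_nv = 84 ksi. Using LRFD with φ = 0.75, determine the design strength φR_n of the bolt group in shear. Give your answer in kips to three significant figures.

A_b = π × 0.875² / 4 = 0.6013 in².
R_n = F_nv · A_b · n · n_s = 84 × 0.6013 × 10 × 1 = 505.1 kips.
Design strength φR_n = 0.75 × 505.1 = 379 kips.

379 kips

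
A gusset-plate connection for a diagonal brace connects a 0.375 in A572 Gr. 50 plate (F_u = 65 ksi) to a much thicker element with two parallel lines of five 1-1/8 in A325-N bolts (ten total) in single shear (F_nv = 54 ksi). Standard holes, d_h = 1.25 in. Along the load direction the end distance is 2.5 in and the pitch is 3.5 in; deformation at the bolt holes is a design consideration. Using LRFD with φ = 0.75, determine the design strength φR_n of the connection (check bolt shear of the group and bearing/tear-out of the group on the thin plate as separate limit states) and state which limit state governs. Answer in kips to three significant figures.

403 kips (bolt shear governs)

Bolt shear: A_b = π·1.125²/4 = 0.994 in²; R_n = 54 × 0.994 × 10 × 1 = 536.8 kips → 0.75 × 536.8 = 403 kips.
Bearing (1.2 l_c t F_u ≤ 2.4 d t F_u): upper limit = 2.4·1.125·0.375·65 = 65.81 kips.
  Edge l_c = 2.5 − 1.25/2 = 1.875 → r_n = 54.84 kips; interior l_c = 3.5 − 1.25 = 2.25 → r_n = 65.81 kips.
  R_n,bearing = 2·54.84 + 8·65.81 = 636.2 kips → 0.75 × 636.2 = 477 kips.
Bolt shear governs: 403 kips.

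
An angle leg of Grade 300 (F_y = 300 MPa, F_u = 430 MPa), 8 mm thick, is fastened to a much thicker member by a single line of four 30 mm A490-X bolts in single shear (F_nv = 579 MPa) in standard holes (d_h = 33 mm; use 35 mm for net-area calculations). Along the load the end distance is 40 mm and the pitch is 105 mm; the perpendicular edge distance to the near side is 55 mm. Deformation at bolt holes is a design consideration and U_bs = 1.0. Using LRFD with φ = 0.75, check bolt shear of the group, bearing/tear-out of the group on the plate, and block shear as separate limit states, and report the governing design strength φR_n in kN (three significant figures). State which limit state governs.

457 kN (block shear governs)

Bolt shear: A_b = π·30²/4 = 706.9 mm²; R_n = 579 × 706.9 × 4 × 1 / 1000 = 1637 kN → 0.75 × 1637 = 1230 kN.
Bearing: edge l_c = 23.5, r_n = 97.01 kN; interior l_c = 72, r_n = 247.7 kN; R_n = 97.01 + 3·247.7 = 840 kN → 630 kN.
Block shear: A_gv = 2840, A_nv = 1860, A_nt = 300 mm²; R_n = min(0.6F_uA_nv, 0.6F_yA_gv) + U_bs·F_u·A_nt = 608.9 kN → 457 kN.
Block shear governs: 457 kN.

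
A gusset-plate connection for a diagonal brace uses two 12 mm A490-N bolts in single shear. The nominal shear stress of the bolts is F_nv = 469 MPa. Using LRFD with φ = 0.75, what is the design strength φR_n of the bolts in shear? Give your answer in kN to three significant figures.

79.6 kN

A_b = π × 12² / 4 = 113.1 mm².
R_n = F_nv · A_b · n · n_s = 469 × 113.1 × 2 × 1 / 1000 = 106.1 kN.
Design strength φR_n = 0.75 × 106.1 = 79.6 kN.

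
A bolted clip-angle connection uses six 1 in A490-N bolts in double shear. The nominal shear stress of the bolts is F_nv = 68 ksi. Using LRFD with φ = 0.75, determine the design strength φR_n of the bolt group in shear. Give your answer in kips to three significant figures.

A_b = π × 1² / 4 = 0.7854 in².
R_n = F_nv · A_b · n · n_s = 68 × 0.7854 × 6 × 2 = 640.9 kips.
Design strength φR_n = 0.75 × 640.9 = 481 kips.

481 kips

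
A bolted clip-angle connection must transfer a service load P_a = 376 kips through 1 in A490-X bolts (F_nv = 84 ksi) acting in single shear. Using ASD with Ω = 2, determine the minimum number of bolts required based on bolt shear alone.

12 bolts

A_b = π·1²/4 = 0.7854 in².
Per-bolt allowable strength R_n/Ω = 84 × 0.7854 × 1 / 2 = 32.99 kips.
n ≥ 376 / 32.99 = 11.4 → use 12 bolts.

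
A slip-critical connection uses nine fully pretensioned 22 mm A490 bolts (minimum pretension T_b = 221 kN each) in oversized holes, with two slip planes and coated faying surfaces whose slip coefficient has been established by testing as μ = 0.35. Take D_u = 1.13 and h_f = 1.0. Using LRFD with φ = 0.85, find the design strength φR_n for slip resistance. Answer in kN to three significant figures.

1340 kN

R_n = μ · D_u · h_f · T_b · n_s · n_b = 0.35 × 1.13 × 1.0 × 221 × 2 × 9 = 1573 kN.
Design strength φR_n = 0.85 × 1573 = 1340 kN.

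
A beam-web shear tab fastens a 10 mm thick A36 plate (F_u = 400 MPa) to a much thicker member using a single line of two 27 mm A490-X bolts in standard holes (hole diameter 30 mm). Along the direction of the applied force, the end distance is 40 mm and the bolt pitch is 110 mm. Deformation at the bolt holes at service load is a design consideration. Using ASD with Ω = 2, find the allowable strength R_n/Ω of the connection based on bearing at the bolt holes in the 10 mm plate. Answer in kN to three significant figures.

190 kN

Per bolt r_n = 1.2 l_c t F_u ≤ 2.4 d t F_u; upper limit = 2.4 × 27 × 10 × 400 / 1000 = 259.2 kN.
Edge bolt: l_c = 40 − 30/2 = 25 mm → 1.2 × 25 × 10 × 400 / 1000 = 120 → r_n = 120 kN.
Interior bolts: l_c = 110 − 30 = 80 mm → 1.2 × 80 × 10 × 400 / 1000 = 384 → r_n = 259.2 kN.
R_n = 1 × 120 + 1 × 259.2 = 379.2 kN.
Allowable strength R_n/Ω = 379.2 / 2 = 190 kN.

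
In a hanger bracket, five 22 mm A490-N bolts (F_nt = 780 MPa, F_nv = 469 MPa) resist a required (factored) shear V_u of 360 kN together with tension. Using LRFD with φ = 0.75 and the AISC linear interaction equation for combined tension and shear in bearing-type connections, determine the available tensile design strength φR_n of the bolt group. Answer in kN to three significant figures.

A_b = π·22²/4 = 380.1 mm²; f_rv = 360 × 1000 / (5 × 380.1) = 189.4 MPa.
F'_nt = 1.3 F_nt − (F_nt / φF_nv) f_rv = 1.3·780 − (780/(0.75·469))·189.4 = 594 MPa, capped at F_nt → F'_nt = 594 MPa.
R_n = F'_nt · A_b · n = 594 × 380.1 × 5 / 1000 = 1129 kN.
Design strength φR_n = 0.75 × 1129 = 847 kN.

847 kN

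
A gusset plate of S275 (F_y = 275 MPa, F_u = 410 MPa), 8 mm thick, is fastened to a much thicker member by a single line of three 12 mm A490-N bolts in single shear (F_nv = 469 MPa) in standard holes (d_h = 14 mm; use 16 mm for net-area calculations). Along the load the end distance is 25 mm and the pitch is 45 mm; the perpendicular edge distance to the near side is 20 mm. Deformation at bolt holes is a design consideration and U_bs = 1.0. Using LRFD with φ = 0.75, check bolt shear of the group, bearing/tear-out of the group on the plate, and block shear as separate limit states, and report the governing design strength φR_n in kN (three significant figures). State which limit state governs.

119 kN (bolt shear governs)

Bolt shear: A_b = π·12²/4 = 113.1 mm²; R_n = 469 × 113.1 × 3 × 1 / 1000 = 159.1 kN → 0.75 × 159.1 = 119 kN.
Bearing: edge l_c = 18, r_n = 70.85 kN; interior l_c = 31, r_n = 94.46 kN; R_n = 70.85 + 2·94.46 = 259.8 kN → 195 kN.
Block shear: A_gv = 920, A_nv = 600, A_nt = 96 mm²; R_n = min(0.6F_uA_nv, 0.6F_yA_gv) + U_bs·F_u·A_nt = 187 kN → 140 kN.
Bolt shear governs: 119 kN.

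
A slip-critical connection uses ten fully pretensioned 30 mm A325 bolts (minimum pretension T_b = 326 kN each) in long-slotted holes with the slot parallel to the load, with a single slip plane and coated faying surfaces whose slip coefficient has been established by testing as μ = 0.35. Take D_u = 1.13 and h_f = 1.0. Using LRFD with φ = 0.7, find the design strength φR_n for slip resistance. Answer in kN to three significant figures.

R_n = μ · D_u · h_f · T_b · n_s · n_b = 0.35 × 1.13 × 1.0 × 326 × 1 × 10 = 1289 kN.
Design strength φR_n = 0.7 × 1289 = 903 kN.

903 kN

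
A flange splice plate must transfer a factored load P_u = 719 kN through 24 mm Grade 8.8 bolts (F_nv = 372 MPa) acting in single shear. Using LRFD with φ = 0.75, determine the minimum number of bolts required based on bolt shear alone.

A_b = π·24²/4 = 452.4 mm².
Per-bolt design strength φR_n = 0.75 × 372 × 452.4 × 1 / 1000 = 126.2 kN.
n ≥ 719 / 126.2 = 5.697 → use 6 bolts.

6 bolts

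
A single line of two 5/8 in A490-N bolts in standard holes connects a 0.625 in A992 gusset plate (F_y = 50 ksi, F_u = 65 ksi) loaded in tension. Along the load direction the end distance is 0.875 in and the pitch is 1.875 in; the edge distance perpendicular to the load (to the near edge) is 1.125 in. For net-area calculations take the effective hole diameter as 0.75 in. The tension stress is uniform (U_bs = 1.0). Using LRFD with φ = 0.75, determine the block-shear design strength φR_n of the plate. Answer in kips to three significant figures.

52.6 kips

Shear plane L_v = 0.875 + 1·1.875 = 2.75 in; A_gv = 2.75 × 0.625 = 1.719 in².
A_nv = (2.75 − 1.5·0.75) × 0.625 = 1.016 in².
A_nt = (1.125 − 0.5·0.75) × 0.625 = 0.4688 in².
0.6 F_u A_nv = 39.61 kips; 0.6 F_y A_gv = 51.56 kips → shear rupture governs the shear term.
R_n = 39.61 + 1.0 × 65 × 0.4688 = 70.08 kips.
Design strength φR_n = 0.75 × 70.08 = 52.6 kips.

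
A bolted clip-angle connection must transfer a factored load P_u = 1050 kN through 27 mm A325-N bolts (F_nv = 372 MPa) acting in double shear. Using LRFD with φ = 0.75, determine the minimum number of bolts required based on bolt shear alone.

A_b = π·27²/4 = 572.6 mm².
Per-bolt design strength φR_n = 0.75 × 372 × 572.6 × 2 / 1000 = 319.5 kN.
n ≥ 1050 / 319.5 = 3.287 → use 4 bolts.

4 bolts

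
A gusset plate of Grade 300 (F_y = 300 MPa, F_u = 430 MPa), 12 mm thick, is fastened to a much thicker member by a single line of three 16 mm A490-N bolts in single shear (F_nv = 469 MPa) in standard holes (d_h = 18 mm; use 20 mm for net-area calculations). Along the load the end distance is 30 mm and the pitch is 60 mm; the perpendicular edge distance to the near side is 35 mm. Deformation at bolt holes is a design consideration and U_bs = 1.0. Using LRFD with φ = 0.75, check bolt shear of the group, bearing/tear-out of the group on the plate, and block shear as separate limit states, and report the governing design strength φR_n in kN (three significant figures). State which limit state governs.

212 kN (bolt shear governs)

Bolt shear: A_b = π·16²/4 = 201.1 mm²; R_n = 469 × 201.1 × 3 × 1 / 1000 = 282.9 kN → 0.75 × 282.9 = 212 kN.
Bearing: edge l_c = 21, r_n = 130 kN; interior l_c = 42, r_n = 198.1 kN; R_n = 130 + 2·198.1 = 526.3 kN → 395 kN.
Block shear: A_gv = 1800, A_nv = 1200, A_nt = 300 mm²; R_n = min(0.6F_uA_nv, 0.6F_yA_gv) + U_bs·F_u·A_nt = 438.6 kN → 329 kN.
Bolt shear governs: 212 kN.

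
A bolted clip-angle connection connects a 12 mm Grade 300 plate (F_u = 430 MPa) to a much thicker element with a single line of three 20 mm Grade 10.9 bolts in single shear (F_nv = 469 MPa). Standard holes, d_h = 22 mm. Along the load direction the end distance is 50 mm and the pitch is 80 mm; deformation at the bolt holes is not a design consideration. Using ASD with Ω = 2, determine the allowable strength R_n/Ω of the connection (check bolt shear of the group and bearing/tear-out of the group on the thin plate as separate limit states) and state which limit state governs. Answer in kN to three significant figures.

Bolt shear: A_b = π·20²/4 = 314.2 mm²; R_n = 469 × 314.2 × 3 × 1 / 1000 = 442 kN → 442 / 2 = 221 kN.
Bearing (1.5 l_c t F_u ≤ 3.0 d t F_u): upper limit = 3.0·20·12·430 / 1000 = 309.6 kN.
  Edge l_c = 50 − 22/2 = 39 → r_n = 301.9 kN; interior l_c = 80 − 22 = 58 → r_n = 309.6 kN.
  R_n,bearing = 1·301.9 + 2·309.6 = 921.1 kN → 921.1 / 2 = 461 kN.
Bolt shear governs: 221 kN.

221 kN (bolt shear governs)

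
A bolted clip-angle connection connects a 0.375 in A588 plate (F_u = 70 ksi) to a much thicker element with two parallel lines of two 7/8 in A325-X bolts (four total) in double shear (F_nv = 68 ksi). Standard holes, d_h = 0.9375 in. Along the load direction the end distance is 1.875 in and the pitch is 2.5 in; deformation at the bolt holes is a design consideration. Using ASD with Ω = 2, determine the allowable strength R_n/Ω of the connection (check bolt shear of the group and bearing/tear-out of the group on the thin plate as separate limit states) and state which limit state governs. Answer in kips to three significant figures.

93.5 kips (bearing governs)

Bolt shear: A_b = π·0.875²/4 = 0.6013 in²; R_n = 68 × 0.6013 × 4 × 2 = 327.1 kips → 327.1 / 2 = 164 kips.
Bearing (1.2 l_c t F_u ≤ 2.4 d t F_u): upper limit = 2.4·0.875·0.375·70 = 55.13 kips.
  Edge l_c = 1.875 − 0.9375/2 = 1.406 → r_n = 44.3 kips; interior l_c = 2.5 − 0.9375 = 1.562 → r_n = 49.22 kips.
  R_n,bearing = 2·44.3 + 2·49.22 = 187 kips → 187 / 2 = 93.5 kips.
Bearing governs: 93.5 kips.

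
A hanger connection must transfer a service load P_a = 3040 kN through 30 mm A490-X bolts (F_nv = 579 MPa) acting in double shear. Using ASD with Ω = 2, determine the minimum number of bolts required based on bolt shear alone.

A_b = π·30²/4 = 706.9 mm².
Per-bolt allowable strength R_n/Ω = 579 × 706.9 × 2 / 1000 / 2 = 409.3 kN.
n ≥ 3040 / 409.3 = 7.428 → use 8 bolts.

8 bolts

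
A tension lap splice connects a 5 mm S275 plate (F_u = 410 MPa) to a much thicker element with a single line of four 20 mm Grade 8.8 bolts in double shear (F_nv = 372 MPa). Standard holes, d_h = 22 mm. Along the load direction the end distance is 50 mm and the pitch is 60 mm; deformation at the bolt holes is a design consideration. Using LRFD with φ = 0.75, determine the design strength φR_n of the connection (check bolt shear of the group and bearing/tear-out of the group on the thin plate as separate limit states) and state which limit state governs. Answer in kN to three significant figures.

282 kN (bearing governs)

Bolt shear: A_b = π·20²/4 = 314.2 mm²; R_n = 372 × 314.2 × 4 × 2 / 1000 = 934.9 kN → 0.75 × 934.9 = 701 kN.
Bearing (1.2 l_c t F_u ≤ 2.4 d t F_u): upper limit = 2.4·20·5·410 / 1000 = 98.4 kN.
  Edge l_c = 50 − 22/2 = 39 → r_n = 95.94 kN; interior l_c = 60 − 22 = 38 → r_n = 93.48 kN.
  R_n,bearing = 1·95.94 + 3·93.48 = 376.4 kN → 0.75 × 376.4 = 282 kN.
Bearing governs: 282 kN.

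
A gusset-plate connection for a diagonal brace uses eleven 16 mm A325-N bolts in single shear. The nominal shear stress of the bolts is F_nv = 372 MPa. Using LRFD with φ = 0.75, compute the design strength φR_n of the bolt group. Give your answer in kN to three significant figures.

617 kN

A_b = π × 16² / 4 = 201.1 mm².
R_n = F_nv · A_b · n · n_s = 372 × 201.1 × 11 × 1 / 1000 = 822.7 kN.
Design strength φR_n = 0.75 × 822.7 = 617 kN.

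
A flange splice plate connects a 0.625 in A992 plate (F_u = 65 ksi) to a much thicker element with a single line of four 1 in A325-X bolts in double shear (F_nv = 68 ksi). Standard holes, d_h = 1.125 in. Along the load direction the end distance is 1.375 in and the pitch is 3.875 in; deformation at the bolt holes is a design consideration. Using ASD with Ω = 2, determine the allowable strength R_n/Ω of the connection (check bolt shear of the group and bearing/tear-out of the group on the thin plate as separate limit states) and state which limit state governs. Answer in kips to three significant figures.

166 kips (bearing governs)

Bolt shear: A_b = π·1²/4 = 0.7854 in²; R_n = 68 × 0.7854 × 4 × 2 = 427.3 kips → 427.3 / 2 = 214 kips.
Bearing (1.2 l_c t F_u ≤ 2.4 d t F_u): upper limit = 2.4·1·0.625·65 = 97.5 kips.
  Edge l_c = 1.375 − 1.125/2 = 0.8125 → r_n = 39.61 kips; interior l_c = 3.875 − 1.125 = 2.75 → r_n = 97.5 kips.
  R_n,bearing = 1·39.61 + 3·97.5 = 332.1 kips → 332.1 / 2 = 166 kips.
Bearing governs: 166 kips.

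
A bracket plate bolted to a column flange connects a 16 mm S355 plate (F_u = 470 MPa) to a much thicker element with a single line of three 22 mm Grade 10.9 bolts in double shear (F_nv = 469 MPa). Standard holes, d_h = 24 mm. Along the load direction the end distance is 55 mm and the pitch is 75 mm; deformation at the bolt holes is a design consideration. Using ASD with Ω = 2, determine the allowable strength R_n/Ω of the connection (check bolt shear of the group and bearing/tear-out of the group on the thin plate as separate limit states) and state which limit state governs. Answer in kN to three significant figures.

Bolt shear: A_b = π·22²/4 = 380.1 mm²; R_n = 469 × 380.1 × 3 × 2 / 1000 = 1070 kN → 1070 / 2 = 535 kN.
Bearing (1.2 l_c t F_u ≤ 2.4 d t F_u): upper limit = 2.4·22·16·470 / 1000 = 397.1 kN.
  Edge l_c = 55 − 24/2 = 43 → r_n = 388 kN; interior l_c = 75 − 24 = 51 → r_n = 397.1 kN.
  R_n,bearing = 1·388 + 2·397.1 = 1182 kN → 1182 / 2 = 591 kN.
Bolt shear governs: 535 kN.

535 kN (bolt shear governs)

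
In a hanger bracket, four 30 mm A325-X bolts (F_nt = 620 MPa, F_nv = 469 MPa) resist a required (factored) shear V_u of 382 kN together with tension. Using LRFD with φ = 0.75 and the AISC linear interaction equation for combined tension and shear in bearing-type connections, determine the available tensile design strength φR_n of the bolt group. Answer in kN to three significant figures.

1200 kN

A_b = π·30²/4 = 706.9 mm²; f_rv = 382 × 1000 / (4 × 706.9) = 135.1 MPa.
F'_nt = 1.3 F_nt − (F_nt / φF_nv) f_rv = 1.3·620 − (620/(0.75·469))·135.1 = 567.9 MPa, capped at F_nt → F'_nt = 567.9 MPa.
R_n = F'_nt · A_b · n = 567.9 × 706.9 × 4 / 1000 = 1606 kN.
Design strength φR_n = 0.75 × 1606 = 1200 kN.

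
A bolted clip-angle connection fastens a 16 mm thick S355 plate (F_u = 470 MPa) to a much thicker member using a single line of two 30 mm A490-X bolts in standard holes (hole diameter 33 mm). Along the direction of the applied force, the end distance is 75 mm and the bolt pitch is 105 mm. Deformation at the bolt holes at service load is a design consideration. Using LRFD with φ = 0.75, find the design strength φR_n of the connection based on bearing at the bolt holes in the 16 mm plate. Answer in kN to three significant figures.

Per bolt r_n = 1.2 l_c t F_u ≤ 2.4 d t F_u; upper limit = 2.4 × 30 × 16 × 470 / 1000 = 541.4 kN.
Edge bolt: l_c = 75 − 33/2 = 58.5 mm → 1.2 × 58.5 × 16 × 470 / 1000 = 527.9 → r_n = 527.9 kN.
Interior bolts: l_c = 105 − 33 = 72 mm → 1.2 × 72 × 16 × 470 / 1000 = 649.7 → r_n = 541.4 kN.
R_n = 1 × 527.9 + 1 × 541.4 = 1069 kN.
Design strength φR_n = 0.75 × 1069 = 802 kN.

802 kN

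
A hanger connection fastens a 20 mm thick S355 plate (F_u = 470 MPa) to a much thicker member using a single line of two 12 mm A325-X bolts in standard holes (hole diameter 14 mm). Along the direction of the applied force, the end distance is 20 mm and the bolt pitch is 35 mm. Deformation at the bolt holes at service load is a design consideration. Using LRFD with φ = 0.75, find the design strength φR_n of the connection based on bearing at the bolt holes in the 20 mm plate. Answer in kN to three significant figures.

288 kN

Per bolt r_n = 1.2 l_c t F_u ≤ 2.4 d t F_u; upper limit = 2.4 × 12 × 20 × 470 / 1000 = 270.7 kN.
Edge bolt: l_c = 20 − 14/2 = 13 mm → 1.2 × 13 × 20 × 470 / 1000 = 146.6 → r_n = 146.6 kN.
Interior bolts: l_c = 35 − 14 = 21 mm → 1.2 × 21 × 20 × 470 / 1000 = 236.9 → r_n = 236.9 kN.
R_n = 1 × 146.6 + 1 × 236.9 = 383.5 kN.
Design strength φR_n = 0.75 × 383.5 = 288 kN.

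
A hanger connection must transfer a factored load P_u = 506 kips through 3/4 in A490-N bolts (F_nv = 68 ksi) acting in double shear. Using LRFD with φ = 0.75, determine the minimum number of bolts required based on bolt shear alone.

12 bolts

A_b = π·0.75²/4 = 0.4418 in².
Per-bolt design strength φR_n = 0.75 × 68 × 0.4418 × 2 = 45.06 kips.
n ≥ 506 / 45.06 = 11.23 → use 12 bolts.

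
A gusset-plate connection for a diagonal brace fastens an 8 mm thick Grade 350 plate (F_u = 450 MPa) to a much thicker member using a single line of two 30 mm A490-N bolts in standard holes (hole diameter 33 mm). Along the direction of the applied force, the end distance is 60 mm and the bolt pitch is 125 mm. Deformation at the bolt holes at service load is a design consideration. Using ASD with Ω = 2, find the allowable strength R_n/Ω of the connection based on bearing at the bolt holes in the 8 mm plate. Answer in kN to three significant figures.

224 kN

Per bolt r_n = 1.2 l_c t F_u ≤ 2.4 d t F_u; upper limit = 2.4 × 30 × 8 × 450 / 1000 = 259.2 kN.
Edge bolt: l_c = 60 − 33/2 = 43.5 mm → 1.2 × 43.5 × 8 × 450 / 1000 = 187.9 → r_n = 187.9 kN.
Interior bolts: l_c = 125 − 33 = 92 mm → 1.2 × 92 × 8 × 450 / 1000 = 397.4 → r_n = 259.2 kN.
R_n = 1 × 187.9 + 1 × 259.2 = 447.1 kN.
Allowable strength R_n/Ω = 447.1 / 2 = 224 kN.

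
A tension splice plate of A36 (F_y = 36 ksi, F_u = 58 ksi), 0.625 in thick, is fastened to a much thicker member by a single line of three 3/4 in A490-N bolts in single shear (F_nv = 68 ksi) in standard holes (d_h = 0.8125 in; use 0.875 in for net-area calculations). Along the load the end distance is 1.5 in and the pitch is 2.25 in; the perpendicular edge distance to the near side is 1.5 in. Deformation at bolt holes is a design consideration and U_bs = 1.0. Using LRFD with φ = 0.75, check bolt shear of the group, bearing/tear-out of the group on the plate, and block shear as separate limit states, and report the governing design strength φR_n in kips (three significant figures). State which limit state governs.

67.6 kips (bolt shear governs)

Bolt shear: A_b = π·0.75²/4 = 0.4418 in²; R_n = 68 × 0.4418 × 3 × 1 = 90.12 kips → 0.75 × 90.12 = 67.6 kips.
Bearing: edge l_c = 1.094, r_n = 47.58 kips; interior l_c = 1.438, r_n = 62.53 kips; R_n = 47.58 + 2·62.53 = 172.6 kips → 129 kips.
Block shear: A_gv = 3.75, A_nv = 2.383, A_nt = 0.6641 in²; R_n = min(0.6F_uA_nv, 0.6F_yA_gv) + U_bs·F_u·A_nt = 119.5 kips → 89.6 kips.
Bolt shear governs: 67.6 kips.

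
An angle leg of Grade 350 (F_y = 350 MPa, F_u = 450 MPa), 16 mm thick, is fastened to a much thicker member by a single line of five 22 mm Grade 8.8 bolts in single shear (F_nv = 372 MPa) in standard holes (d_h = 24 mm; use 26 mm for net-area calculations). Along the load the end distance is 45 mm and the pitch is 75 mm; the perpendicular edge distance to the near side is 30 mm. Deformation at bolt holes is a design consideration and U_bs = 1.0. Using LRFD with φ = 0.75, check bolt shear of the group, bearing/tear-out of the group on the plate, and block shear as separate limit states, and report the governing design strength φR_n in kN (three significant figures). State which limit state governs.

530 kN (bolt shear governs)

Bolt shear: A_b = π·22²/4 = 380.1 mm²; R_n = 372 × 380.1 × 5 × 1 / 1000 = 707 kN → 0.75 × 707 = 530 kN.
Bearing: edge l_c = 33, r_n = 285.1 kN; interior l_c = 51, r_n = 380.2 kN; R_n = 285.1 + 4·380.2 = 1806 kN → 1350 kN.
Block shear: A_gv = 5520, A_nv = 3648, A_nt = 272 mm²; R_n = min(0.6F_uA_nv, 0.6F_yA_gv) + U_bs·F_u·A_nt = 1107 kN → 831 kN.
Bolt shear governs: 530 kN.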